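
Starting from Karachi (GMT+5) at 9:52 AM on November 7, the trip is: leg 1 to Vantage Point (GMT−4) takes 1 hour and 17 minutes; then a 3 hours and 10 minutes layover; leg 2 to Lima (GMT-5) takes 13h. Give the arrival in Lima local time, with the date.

5:19 PM on November 7

Convert departure to UTC: 9:52 AM − 5:00 = 4:52 AM UTC on Nov 7.
Add 1 hour 17 minutes leg 1 → 6:09 AM UTC.
Add 3 hours and 10 minutes layover in Vantage Point → 9:19 AM UTC.
Add 13 hours leg 2 → 10:19 PM UTC.
Lima is UTC−5:00, so local arrival = 10:19 PM − 5:00 = 5:19 PM on Nov 7.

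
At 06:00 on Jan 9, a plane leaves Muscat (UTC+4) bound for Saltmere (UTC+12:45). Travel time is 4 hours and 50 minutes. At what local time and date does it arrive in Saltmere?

Convert departure to UTC: 06:00 − 4:00 = 02:00 UTC on Jan 9.
Add 4 hours 50 minutes travel time → 06:50 UTC.
Saltmere is UTC+12:45, so local arrival = 06:50 + 12:45 = 19:35 on Jan 9.

19:35 on January 9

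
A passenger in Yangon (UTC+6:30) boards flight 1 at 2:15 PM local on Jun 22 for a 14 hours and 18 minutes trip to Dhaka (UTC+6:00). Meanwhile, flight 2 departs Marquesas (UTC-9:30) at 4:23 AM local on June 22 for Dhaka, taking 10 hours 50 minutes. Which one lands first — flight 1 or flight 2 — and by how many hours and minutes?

the first, by 2 hours 40 minutes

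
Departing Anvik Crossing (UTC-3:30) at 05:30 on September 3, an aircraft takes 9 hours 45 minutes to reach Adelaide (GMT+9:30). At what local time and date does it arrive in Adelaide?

Adelaide is 13:00 ahead of Anvik Crossing.
After 9 hours and 45 minutes it is 15:15 in Anvik Crossing.
Shift by the zone difference: 15:15 + 13:00 = 04:15 on Sep 4 in Adelaide.

04:15 on September 4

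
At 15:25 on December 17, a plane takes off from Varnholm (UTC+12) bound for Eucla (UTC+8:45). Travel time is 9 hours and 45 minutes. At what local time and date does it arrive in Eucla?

21:55 on December 17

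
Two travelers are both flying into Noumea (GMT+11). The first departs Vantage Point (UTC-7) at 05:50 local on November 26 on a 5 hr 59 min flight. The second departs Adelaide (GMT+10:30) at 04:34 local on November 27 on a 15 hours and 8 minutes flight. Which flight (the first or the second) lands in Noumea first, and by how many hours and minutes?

Flight 1 in UTC: 05:50 + 7:00 = 12:50 on Nov 26.
+5 hours 59 minutes → arrive 18:49 UTC on Nov 26.
Flight 2 in UTC: 04:34 − 10:30 = 18:04 on Nov 26.
+15 hours and 8 minutes → arrive 09:12 UTC on Nov 27.
Flight 1 lands earlier by 14 hours 23 minutes.

the first, by 14 hours 23 minutes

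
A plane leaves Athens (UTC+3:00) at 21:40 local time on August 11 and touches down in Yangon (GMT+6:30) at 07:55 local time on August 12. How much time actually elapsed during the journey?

Departure in UTC: 21:40 − 3:00 = 18:40 on Aug 11.
Arrival in UTC: 07:55 − 6:30 = 01:25 on Aug 12.
Elapsed = 01:25 − 18:40 (+1 day) = 6 hours 45 minutes.

6 hours 45 minutes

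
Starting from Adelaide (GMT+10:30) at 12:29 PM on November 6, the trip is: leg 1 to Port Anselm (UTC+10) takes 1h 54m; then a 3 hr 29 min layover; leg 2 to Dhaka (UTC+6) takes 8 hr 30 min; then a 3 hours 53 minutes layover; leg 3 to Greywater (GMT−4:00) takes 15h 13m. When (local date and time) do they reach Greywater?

6:58 AM on November 7

Convert departure to UTC: 12:29 PM − 10:30 = 1:59 AM UTC on Nov 6.
Add 1 hour and 54 minutes leg 1 → 3:53 AM UTC.
Add 3 hours 29 minutes layover in Port Anselm → 7:22 AM UTC.
Add 8 hours and 30 minutes leg 2 → 3:52 PM UTC.
Add 3 hours 53 minutes layover in Dhaka → 7:45 PM UTC.
Add 15 hours 13 minutes leg 3 → 10:58 AM UTC (Nov 7).
Greywater is UTC−4:00, so local arrival = 10:58 AM − 4:00 = 6:58 AM on Nov 7.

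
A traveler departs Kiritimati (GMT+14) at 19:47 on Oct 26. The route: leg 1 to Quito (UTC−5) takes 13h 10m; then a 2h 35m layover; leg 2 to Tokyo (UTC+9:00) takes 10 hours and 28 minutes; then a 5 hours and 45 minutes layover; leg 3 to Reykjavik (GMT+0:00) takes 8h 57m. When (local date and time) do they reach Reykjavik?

Convert departure to UTC: 19:47 − 14:00 = 05:47 UTC on Oct 26.
Add 13 hours and 10 minutes leg 1 → 18:57 UTC.
Add 2 hours 35 minutes layover in Quito → 21:32 UTC.
Add 10 hours and 28 minutes leg 2 → 08:00 UTC (Oct 27).
Add 5 hours 45 minutes layover in Tokyo → 13:45 UTC.
Add 8 hours 57 minutes leg 3 → 22:42 UTC.
Reykjavik is UTC+0, so local arrival is the same: 22:42 on Oct 27.

22:42 on October 27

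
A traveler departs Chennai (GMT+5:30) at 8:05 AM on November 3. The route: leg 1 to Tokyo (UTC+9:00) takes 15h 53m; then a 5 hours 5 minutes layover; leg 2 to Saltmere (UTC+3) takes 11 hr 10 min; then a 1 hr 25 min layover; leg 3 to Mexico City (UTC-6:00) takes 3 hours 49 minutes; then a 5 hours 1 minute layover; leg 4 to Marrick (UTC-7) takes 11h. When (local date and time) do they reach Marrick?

12:58 AM on November 5

Convert departure to UTC: 8:05 AM − 5:30 = 2:35 AM UTC on Nov 3.
Add 15 hours 53 minutes leg 1 → 6:28 PM UTC.
Add 5 hours 5 minutes layover in Tokyo → 11:33 PM UTC.
Add 11 hours 10 minutes leg 2 → 10:43 AM UTC (Nov 4).
Add 1 hour 25 minutes layover in Saltmere → 12:08 PM UTC.
Add 3 hours 49 minutes leg 3 → 3:57 PM UTC.
Add 5 hours and 1 minute layover in Mexico City → 8:58 PM UTC.
Add 11 hours leg 4 → 7:58 AM UTC (Nov 5).
Marrick is UTC−7:00, so local arrival = 7:58 AM − 7:00 = 12:58 AM on Nov 5.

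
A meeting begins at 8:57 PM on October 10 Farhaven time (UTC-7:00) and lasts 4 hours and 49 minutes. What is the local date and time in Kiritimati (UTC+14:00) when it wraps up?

10:46 PM on Oct 11

Kiritimati is 21:00 ahead of Farhaven.
After 4 hours and 49 minutes it is 1:46 AM (Oct 11) in Farhaven.
Shift by the zone difference: 1:46 AM + 21:00 = 10:46 PM on Oct 11 in Kiritimati.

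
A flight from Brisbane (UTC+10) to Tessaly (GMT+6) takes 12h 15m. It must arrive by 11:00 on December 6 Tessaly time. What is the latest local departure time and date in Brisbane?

02:45 on Dec 6

Target arrival in UTC: 11:00 − 6:00 = 05:00 on Dec 6.
Subtract 12 hours 15 minutes → departure 16:45 UTC on Dec 5.
Brisbane is UTC+10:00: 16:45 + 10:00 = 02:45 on Dec 6.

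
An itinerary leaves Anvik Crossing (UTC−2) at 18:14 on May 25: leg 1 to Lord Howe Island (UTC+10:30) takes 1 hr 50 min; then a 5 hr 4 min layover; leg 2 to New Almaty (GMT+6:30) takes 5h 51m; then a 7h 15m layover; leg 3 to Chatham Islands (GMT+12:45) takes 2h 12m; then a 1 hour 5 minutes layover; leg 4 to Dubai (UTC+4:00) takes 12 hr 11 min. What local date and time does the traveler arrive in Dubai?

11:42 on May 27

Convert departure to UTC: 18:14 + 2:00 = 20:14 UTC on May 25.
Add 1 hour 50 minutes leg 1 → 22:04 UTC.
Add 5 hours and 4 minutes layover in Lord Howe Island → 03:08 UTC (May 26).
Add 5 hours and 51 minutes leg 2 → 08:59 UTC.
Add 7 hours and 15 minutes layover in New Almaty → 16:14 UTC.
Add 2 hours 12 minutes leg 3 → 18:26 UTC.
Add 1 hour and 5 minutes layover in Chatham Islands → 19:31 UTC.
Add 12 hours and 11 minutes leg 4 → 07:42 UTC (May 27).
Dubai is UTC+4:00, so local arrival = 07:42 + 4:00 = 11:42 on May 27.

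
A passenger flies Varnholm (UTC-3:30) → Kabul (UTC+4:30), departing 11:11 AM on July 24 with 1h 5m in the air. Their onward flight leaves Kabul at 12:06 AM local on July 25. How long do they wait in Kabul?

Convert departure to UTC: 11:11 AM + 3:30 = 2:41 PM UTC on Jul 24.
Add 1 hour and 5 minutes flight time → 3:46 PM UTC.
Kabul is UTC+4:30, so local arrival = 3:46 PM + 4:30 = 8:16 PM on Jul 24.
Layover = 12:06 AM − 8:16 PM (+1 day) = 3 hours 50 minutes.

3 hours 50 minutes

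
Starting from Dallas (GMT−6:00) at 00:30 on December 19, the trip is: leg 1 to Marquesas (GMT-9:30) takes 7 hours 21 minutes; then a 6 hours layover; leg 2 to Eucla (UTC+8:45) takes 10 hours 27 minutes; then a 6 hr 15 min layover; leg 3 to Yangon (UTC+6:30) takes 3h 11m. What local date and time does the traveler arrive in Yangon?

Convert departure to UTC: 00:30 + 6:00 = 06:30 UTC on Dec 19.
Add 7 hours 21 minutes leg 1 → 13:51 UTC.
Add 6 hours layover in Marquesas → 19:51 UTC.
Add 10 hours 27 minutes leg 2 → 06:18 UTC (Dec 20).
Add 6 hours and 15 minutes layover in Eucla → 12:33 UTC.
Add 3 hours and 11 minutes leg 3 → 15:44 UTC.
Yangon is UTC+6:30, so local arrival = 15:44 + 6:30 = 22:14 on Dec 20.

22:14 on December 20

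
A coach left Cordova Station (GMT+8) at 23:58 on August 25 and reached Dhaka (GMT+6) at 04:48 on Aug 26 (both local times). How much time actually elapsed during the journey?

6 hours 50 minutes

Dhaka is 2:00 behind Cordova Station.
Clock-face elapsed time (ignoring zones) is 4 hours 50 minutes.
Actual elapsed = 4 hours 50 minutes + 2:00 = 6 hours 50 minutes.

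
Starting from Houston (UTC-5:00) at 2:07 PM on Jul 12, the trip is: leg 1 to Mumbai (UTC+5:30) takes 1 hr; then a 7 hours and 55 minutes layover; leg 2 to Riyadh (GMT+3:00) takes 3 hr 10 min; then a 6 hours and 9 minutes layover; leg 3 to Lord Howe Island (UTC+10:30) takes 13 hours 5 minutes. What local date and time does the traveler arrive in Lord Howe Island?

12:56 PM on Jul 14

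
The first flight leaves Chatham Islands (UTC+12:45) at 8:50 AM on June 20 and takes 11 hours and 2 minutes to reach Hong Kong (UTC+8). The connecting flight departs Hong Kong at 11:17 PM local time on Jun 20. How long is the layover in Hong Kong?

8 hours 10 minutes

Convert departure to UTC: 8:50 AM − 12:45 = 8:05 PM UTC on Jun 19.
Add 11 hours and 2 minutes flight time → 7:07 AM UTC (Jun 20).
Hong Kong is UTC+8:00, so local arrival = 7:07 AM + 8:00 = 3:07 PM on Jun 20.
Layover = 11:17 PM − 3:07 PM = 8 hours 10 minutes.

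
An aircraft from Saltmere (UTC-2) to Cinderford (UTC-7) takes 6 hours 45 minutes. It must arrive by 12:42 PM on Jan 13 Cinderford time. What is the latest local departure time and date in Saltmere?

10:57 AM on January 13

Target arrival in UTC: 12:42 PM + 7:00 = 7:42 PM on Jan 13.
Subtract 6 hours 45 minutes → departure 12:57 PM UTC on Jan 13.
Saltmere is UTC−2:00: 12:57 PM − 2:00 = 10:57 AM on Jan 13.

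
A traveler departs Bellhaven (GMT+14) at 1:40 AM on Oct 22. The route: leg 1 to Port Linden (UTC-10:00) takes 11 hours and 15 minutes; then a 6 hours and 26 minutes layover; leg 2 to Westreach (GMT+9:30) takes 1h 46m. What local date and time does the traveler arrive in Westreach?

Convert departure to UTC: 1:40 AM − 14:00 = 11:40 AM UTC on Oct 21.
Add 11 hours and 15 minutes leg 1 → 10:55 PM UTC.
Add 6 hours 26 minutes layover in Port Linden → 5:21 AM UTC (Oct 22).
Add 1 hour 46 minutes leg 2 → 7:07 AM UTC.
Westreach is UTC+9:30, so local arrival = 7:07 AM + 9:30 = 4:37 PM on Oct 22.

4:37 PM on October 22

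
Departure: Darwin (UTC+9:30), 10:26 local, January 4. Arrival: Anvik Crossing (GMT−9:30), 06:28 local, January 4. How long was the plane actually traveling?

15 hours 2 minutes

Departure in UTC: 10:26 − 9:30 = 00:56 on Jan 4.
Arrival in UTC: 06:28 + 9:30 = 15:58 on Jan 4.
Elapsed = 15:58 − 00:56 = 15 hours 2 minutes.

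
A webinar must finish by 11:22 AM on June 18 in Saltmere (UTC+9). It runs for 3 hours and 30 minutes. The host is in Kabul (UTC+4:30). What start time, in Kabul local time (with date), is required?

Target end time in UTC: 11:22 AM − 9:00 = 2:22 AM on Jun 18.
Subtract 3 hours and 30 minutes → start 10:52 PM UTC on Jun 17.
Kabul is UTC+4:30: 10:52 PM + 4:30 = 3:22 AM on Jun 18.

3:22 AM on Jun 18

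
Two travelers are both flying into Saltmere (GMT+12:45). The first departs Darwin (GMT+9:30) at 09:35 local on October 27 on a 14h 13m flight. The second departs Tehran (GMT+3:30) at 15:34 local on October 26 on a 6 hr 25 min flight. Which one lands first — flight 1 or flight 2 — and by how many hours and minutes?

Flight 1 in UTC: 09:35 − 9:30 = 00:05 on Oct 27.
+14 hours and 13 minutes → arrive 14:18 UTC on Oct 27.
Flight 2 in UTC: 15:34 − 3:30 = 12:04 on Oct 26.
+6 hours 25 minutes → arrive 18:29 UTC on Oct 26.
Flight 2 lands earlier by 19 hours 49 minutes.

the second, by 19 hours 49 minutes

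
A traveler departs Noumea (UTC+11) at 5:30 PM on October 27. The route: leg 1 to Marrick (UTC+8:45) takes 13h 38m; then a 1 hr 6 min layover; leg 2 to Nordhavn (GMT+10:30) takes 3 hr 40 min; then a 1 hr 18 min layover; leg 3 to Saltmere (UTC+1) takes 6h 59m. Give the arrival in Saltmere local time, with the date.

10:11 AM on October 28

Convert departure to UTC: 5:30 PM − 11:00 = 6:30 AM UTC on Oct 27.
Add 13 hours 38 minutes leg 1 → 8:08 PM UTC.
Add 1 hour and 6 minutes layover in Marrick → 9:14 PM UTC.
Add 3 hours 40 minutes leg 2 → 12:54 AM UTC (Oct 28).
Add 1 hour and 18 minutes layover in Nordhavn → 2:12 AM UTC.
Add 6 hours and 59 minutes leg 3 → 9:11 AM UTC.
Saltmere is UTC+1:00, so local arrival = 9:11 AM + 1:00 = 10:11 AM on Oct 28.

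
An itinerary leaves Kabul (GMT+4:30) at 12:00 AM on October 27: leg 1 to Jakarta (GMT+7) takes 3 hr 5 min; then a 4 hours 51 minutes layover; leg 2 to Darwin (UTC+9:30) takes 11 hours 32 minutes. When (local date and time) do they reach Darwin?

Convert departure to UTC: 12:00 AM − 4:30 = 7:30 PM UTC on Oct 26.
Add 3 hours 5 minutes leg 1 → 10:35 PM UTC.
Add 4 hours and 51 minutes layover in Jakarta → 3:26 AM UTC (Oct 27).
Add 11 hours and 32 minutes leg 2 → 2:58 PM UTC.
Darwin is UTC+9:30, so local arrival = 2:58 PM + 9:30 = 12:28 AM on Oct 28.

12:28 AM on October 28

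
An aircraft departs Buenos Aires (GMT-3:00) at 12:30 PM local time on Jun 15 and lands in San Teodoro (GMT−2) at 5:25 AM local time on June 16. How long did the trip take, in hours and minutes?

Departure in UTC: 12:30 PM + 3:00 = 3:30 PM on Jun 15.
Arrival in UTC: 5:25 AM + 2:00 = 7:25 AM on Jun 16.
Elapsed = 7:25 AM − 3:30 PM (+1 day) = 15 hours 55 minutes.

15 hours 55 minutes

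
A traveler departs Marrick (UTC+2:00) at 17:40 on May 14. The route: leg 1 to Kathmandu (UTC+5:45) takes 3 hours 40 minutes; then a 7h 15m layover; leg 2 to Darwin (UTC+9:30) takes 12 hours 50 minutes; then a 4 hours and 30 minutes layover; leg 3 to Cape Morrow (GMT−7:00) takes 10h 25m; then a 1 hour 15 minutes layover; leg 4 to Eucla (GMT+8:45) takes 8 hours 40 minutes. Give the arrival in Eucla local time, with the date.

01:00 on May 17

Convert departure to UTC: 17:40 − 2:00 = 15:40 UTC on May 14.
Add 3 hours 40 minutes leg 1 → 19:20 UTC.
Add 7 hours and 15 minutes layover in Kathmandu → 02:35 UTC (May 15).
Add 12 hours 50 minutes leg 2 → 15:25 UTC.
Add 4 hours and 30 minutes layover in Darwin → 19:55 UTC.
Add 10 hours and 25 minutes leg 3 → 06:20 UTC (May 16).
Add 1 hour and 15 minutes layover in Cape Morrow → 07:35 UTC.
Add 8 hours and 40 minutes leg 4 → 16:15 UTC.
Eucla is UTC+8:45, so local arrival = 16:15 + 8:45 = 01:00 on May 17.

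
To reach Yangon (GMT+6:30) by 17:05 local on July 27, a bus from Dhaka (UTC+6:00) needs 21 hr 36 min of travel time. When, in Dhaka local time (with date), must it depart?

Target arrival in UTC: 17:05 − 6:30 = 10:35 on Jul 27.
Subtract 21 hours and 36 minutes → departure 12:59 UTC on Jul 26.
Dhaka is UTC+6:00: 12:59 + 6:00 = 18:59 on Jul 26.

18:59 on Jul 26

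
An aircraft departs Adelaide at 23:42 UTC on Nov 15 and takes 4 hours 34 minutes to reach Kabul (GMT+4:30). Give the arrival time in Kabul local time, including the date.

Departure is given in UTC: 23:42 on Nov 15.
Add 4 hours and 34 minutes → 04:16 UTC (Nov 16).
Kabul is UTC+4:30: 04:16 + 4:30 = 08:46 on Nov 16.

08:46 on November 16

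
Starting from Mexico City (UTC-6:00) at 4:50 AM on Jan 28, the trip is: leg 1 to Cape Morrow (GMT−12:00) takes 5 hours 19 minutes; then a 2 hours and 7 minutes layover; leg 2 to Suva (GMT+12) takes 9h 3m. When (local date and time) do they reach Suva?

3:19 PM on Jan 29

Convert departure to UTC: 4:50 AM + 6:00 = 10:50 AM UTC on Jan 28.
Add 5 hours 19 minutes leg 1 → 4:09 PM UTC.
Add 2 hours 7 minutes layover in Cape Morrow → 6:16 PM UTC.
Add 9 hours and 3 minutes leg 2 → 3:19 AM UTC (Jan 29).
Suva is UTC+12:00, so local arrival = 3:19 AM + 12:00 = 3:19 PM on Jan 29.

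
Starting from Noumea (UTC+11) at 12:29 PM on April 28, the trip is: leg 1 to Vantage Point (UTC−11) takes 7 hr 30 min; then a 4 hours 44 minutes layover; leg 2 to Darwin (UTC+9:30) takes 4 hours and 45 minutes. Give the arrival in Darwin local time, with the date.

Convert departure to UTC: 12:29 PM − 11:00 = 1:29 AM UTC on Apr 28.
Add 7 hours 30 minutes leg 1 → 8:59 AM UTC.
Add 4 hours 44 minutes layover in Vantage Point → 1:43 PM UTC.
Add 4 hours 45 minutes leg 2 → 6:28 PM UTC.
Darwin is UTC+9:30, so local arrival = 6:28 PM + 9:30 = 3:58 AM on Apr 29.

3:58 AM on April 29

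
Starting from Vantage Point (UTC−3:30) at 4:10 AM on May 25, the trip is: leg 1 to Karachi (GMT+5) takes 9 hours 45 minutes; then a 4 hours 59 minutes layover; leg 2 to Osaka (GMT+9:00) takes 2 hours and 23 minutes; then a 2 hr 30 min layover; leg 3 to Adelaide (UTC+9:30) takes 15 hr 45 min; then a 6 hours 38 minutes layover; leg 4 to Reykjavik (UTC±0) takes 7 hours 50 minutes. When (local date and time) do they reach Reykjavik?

9:30 AM on May 27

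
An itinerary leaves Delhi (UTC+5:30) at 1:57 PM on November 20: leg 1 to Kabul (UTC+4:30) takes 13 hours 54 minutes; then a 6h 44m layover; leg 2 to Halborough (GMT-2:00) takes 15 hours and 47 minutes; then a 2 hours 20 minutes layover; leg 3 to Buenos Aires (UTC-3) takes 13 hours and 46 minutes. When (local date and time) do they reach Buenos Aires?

Convert departure to UTC: 1:57 PM − 5:30 = 8:27 AM UTC on Nov 20.
Add 13 hours 54 minutes leg 1 → 10:21 PM UTC.
Add 6 hours 44 minutes layover in Kabul → 5:05 AM UTC (Nov 21).
Add 15 hours 47 minutes leg 2 → 8:52 PM UTC.
Add 2 hours and 20 minutes layover in Halborough → 11:12 PM UTC.
Add 13 hours 46 minutes leg 3 → 12:58 PM UTC (Nov 22).
Buenos Aires is UTC−3:00, so local arrival = 12:58 PM − 3:00 = 9:58 AM on Nov 22.

9:58 AM on November 22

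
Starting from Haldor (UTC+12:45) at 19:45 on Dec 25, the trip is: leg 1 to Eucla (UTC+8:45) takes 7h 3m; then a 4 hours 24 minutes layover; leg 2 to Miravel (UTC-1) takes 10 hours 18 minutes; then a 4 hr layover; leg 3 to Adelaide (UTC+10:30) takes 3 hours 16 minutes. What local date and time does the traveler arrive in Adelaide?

Convert departure to UTC: 19:45 − 12:45 = 07:00 UTC on Dec 25.
Add 7 hours 3 minutes leg 1 → 14:03 UTC.
Add 4 hours and 24 minutes layover in Eucla → 18:27 UTC.
Add 10 hours 18 minutes leg 2 → 04:45 UTC (Dec 26).
Add 4 hours layover in Miravel → 08:45 UTC.
Add 3 hours and 16 minutes leg 3 → 12:01 UTC.
Adelaide is UTC+10:30, so local arrival = 12:01 + 10:30 = 22:31 on Dec 26.

22:31 on Dec 26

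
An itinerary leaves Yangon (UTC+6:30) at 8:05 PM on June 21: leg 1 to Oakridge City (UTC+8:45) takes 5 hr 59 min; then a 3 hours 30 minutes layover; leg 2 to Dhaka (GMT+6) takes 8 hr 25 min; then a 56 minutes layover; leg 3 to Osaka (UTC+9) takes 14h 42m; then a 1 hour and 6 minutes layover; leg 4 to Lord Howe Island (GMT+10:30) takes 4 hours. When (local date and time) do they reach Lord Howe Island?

Convert departure to UTC: 8:05 PM − 6:30 = 1:35 PM UTC on Jun 21.
Add 5 hours and 59 minutes leg 1 → 7:34 PM UTC.
Add 3 hours and 30 minutes layover in Oakridge City → 11:04 PM UTC.
Add 8 hours 25 minutes leg 2 → 7:29 AM UTC (Jun 22).
Add 56 minutes layover in Dhaka → 8:25 AM UTC.
Add 14 hours and 42 minutes leg 3 → 11:07 PM UTC.
Add 1 hour and 6 minutes layover in Osaka → 12:13 AM UTC (Jun 23).
Add 4 hours leg 4 → 4:13 AM UTC.
Lord Howe Island is UTC+10:30, so local arrival = 4:13 AM + 10:30 = 2:43 PM on Jun 23.

2:43 PM on Jun 23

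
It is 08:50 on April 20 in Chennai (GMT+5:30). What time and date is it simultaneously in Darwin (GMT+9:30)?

Darwin is 4:00 ahead of Chennai.
Shift by the zone difference: 08:50 + 4:00 = 12:50 on Apr 20 in Darwin.

12:50 on Apr 20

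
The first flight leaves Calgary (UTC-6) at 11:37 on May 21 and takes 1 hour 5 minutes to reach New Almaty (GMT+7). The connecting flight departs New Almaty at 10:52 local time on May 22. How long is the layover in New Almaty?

9 hours 10 minutes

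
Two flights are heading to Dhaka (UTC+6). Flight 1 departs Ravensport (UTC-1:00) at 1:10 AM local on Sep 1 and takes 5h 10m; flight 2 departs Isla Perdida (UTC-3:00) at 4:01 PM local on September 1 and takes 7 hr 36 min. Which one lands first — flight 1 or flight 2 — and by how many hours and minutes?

Flight 1 in UTC: 1:10 AM + 1:00 = 2:10 AM on Sep 1.
+5 hours 10 minutes → arrive 7:20 AM UTC on Sep 1.
Flight 2 in UTC: 4:01 PM + 3:00 = 7:01 PM on Sep 1.
+7 hours 36 minutes → arrive 2:37 AM UTC on Sep 2.
Flight 1 lands earlier by 19 hours 17 minutes.

the first, by 19 hours 17 minutes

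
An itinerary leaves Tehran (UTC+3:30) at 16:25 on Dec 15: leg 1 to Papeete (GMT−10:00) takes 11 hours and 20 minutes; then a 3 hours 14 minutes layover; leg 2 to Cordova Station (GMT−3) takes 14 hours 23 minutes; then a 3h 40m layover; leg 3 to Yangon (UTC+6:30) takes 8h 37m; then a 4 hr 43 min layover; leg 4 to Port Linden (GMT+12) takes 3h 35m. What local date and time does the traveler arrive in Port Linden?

Convert departure to UTC: 16:25 − 3:30 = 12:55 UTC on Dec 15.
Add 11 hours and 20 minutes leg 1 → 00:15 UTC (Dec 16).
Add 3 hours and 14 minutes layover in Papeete → 03:29 UTC.
Add 14 hours 23 minutes leg 2 → 17:52 UTC.
Add 3 hours 40 minutes layover in Cordova Station → 21:32 UTC.
Add 8 hours and 37 minutes leg 3 → 06:09 UTC (Dec 17).
Add 4 hours 43 minutes layover in Yangon → 10:52 UTC.
Add 3 hours 35 minutes leg 4 → 14:27 UTC.
Port Linden is UTC+12:00, so local arrival = 14:27 + 12:00 = 02:27 on Dec 18.

02:27 on Dec 18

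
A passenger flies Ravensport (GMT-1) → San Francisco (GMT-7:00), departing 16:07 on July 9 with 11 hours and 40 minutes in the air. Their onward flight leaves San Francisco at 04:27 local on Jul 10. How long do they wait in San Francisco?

6 hours 40 minutes

Convert departure to UTC: 16:07 + 1:00 = 17:07 UTC on Jul 9.
Add 11 hours 40 minutes flight time → 04:47 UTC (Jul 10).
San Francisco is UTC−7:00, so local arrival = 04:47 − 7:00 = 21:47 on Jul 9.
Layover = 04:27 − 21:47 (+1 day) = 6 hours 40 minutes.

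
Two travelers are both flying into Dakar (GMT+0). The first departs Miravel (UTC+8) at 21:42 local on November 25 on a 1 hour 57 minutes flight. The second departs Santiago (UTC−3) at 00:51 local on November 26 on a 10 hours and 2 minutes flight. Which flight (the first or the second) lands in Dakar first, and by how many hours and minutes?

the first, by 22 hours 14 minutes

Flight 1 in UTC: 21:42 − 8:00 = 13:42 on Nov 25.
+1 hour and 57 minutes → arrive 15:39 UTC on Nov 25.
Flight 2 in UTC: 00:51 + 3:00 = 03:51 on Nov 26.
+10 hours 2 minutes → arrive 13:53 UTC on Nov 26.
Flight 1 lands earlier by 22 hours 14 minutes.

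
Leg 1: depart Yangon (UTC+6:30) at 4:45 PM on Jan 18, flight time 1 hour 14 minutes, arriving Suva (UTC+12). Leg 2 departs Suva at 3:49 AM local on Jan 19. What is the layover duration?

4 hours 20 minutes

Convert departure to UTC: 4:45 PM − 6:30 = 10:15 AM UTC on Jan 18.
Add 1 hour and 14 minutes flight time → 11:29 AM UTC.
Suva is UTC+12:00, so local arrival = 11:29 AM + 12:00 = 11:29 PM on Jan 18.
Layover = 3:49 AM − 11:29 PM (+1 day) = 4 hours 20 minutes.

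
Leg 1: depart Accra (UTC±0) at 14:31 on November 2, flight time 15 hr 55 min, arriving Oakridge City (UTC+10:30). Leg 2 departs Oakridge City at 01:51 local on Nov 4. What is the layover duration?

Accra is at UTC+0, so departure is already 14:31 UTC on Nov 2.
Add 15 hours and 55 minutes flight time → 06:26 UTC (Nov 3).
Oakridge City is UTC+10:30, so local arrival = 06:26 + 10:30 = 16:56 on Nov 3.
Layover = 01:51 − 16:56 (+1 day) = 8 hours 55 minutes.

8 hours 55 minutes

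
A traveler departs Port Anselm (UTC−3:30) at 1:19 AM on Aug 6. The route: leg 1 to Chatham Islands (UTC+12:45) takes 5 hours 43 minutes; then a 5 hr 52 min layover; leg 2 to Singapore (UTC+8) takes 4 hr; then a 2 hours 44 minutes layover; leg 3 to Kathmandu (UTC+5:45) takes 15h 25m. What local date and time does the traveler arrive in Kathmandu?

Convert departure to UTC: 1:19 AM + 3:30 = 4:49 AM UTC on Aug 6.
Add 5 hours and 43 minutes leg 1 → 10:32 AM UTC.
Add 5 hours 52 minutes layover in Chatham Islands → 4:24 PM UTC.
Add 4 hours leg 2 → 8:24 PM UTC.
Add 2 hours 44 minutes layover in Singapore → 11:08 PM UTC.
Add 15 hours 25 minutes leg 3 → 2:33 PM UTC (Aug 7).
Kathmandu is UTC+5:45, so local arrival = 2:33 PM + 5:45 = 8:18 PM on Aug 7.

8:18 PM on Aug 7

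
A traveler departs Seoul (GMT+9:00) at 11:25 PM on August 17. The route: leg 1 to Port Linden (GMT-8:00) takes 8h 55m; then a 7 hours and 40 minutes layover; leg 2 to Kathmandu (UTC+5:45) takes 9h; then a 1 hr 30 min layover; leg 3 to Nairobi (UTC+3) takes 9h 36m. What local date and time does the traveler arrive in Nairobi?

6:06 AM on August 19

Convert departure to UTC: 11:25 PM − 9:00 = 2:25 PM UTC on Aug 17.
Add 8 hours 55 minutes leg 1 → 11:20 PM UTC.
Add 7 hours 40 minutes layover in Port Linden → 7:00 AM UTC (Aug 18).
Add 9 hours leg 2 → 4:00 PM UTC.
Add 1 hour and 30 minutes layover in Kathmandu → 5:30 PM UTC.
Add 9 hours 36 minutes leg 3 → 3:06 AM UTC (Aug 19).
Nairobi is UTC+3:00, so local arrival = 3:06 AM + 3:00 = 6:06 AM on Aug 19.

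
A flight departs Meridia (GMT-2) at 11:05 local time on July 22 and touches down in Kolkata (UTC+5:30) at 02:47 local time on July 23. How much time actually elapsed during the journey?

8 hours 12 minutes

Kolkata is 7:30 ahead of Meridia.
Clock-face elapsed time (ignoring zones) is 15 hours 42 minutes.
Actual elapsed = 15 hours 42 minutes − 7:30 = 8 hours 12 minutes.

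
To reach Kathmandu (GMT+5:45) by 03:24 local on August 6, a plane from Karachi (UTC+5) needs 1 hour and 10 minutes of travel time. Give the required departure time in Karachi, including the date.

Target arrival in UTC: 03:24 − 5:45 = 21:39 on Aug 5.
Subtract 1 hour and 10 minutes → departure 20:29 UTC on Aug 5.
Karachi is UTC+5:00: 20:29 + 5:00 = 01:29 on Aug 6.

01:29 on Aug 6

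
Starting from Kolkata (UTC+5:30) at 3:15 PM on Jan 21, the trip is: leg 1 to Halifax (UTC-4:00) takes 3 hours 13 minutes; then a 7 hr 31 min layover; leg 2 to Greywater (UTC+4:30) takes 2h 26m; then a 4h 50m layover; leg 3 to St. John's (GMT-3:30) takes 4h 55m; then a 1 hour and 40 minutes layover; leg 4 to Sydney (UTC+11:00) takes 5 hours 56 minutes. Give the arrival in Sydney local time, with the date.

3:16 AM on Jan 23

Convert departure to UTC: 3:15 PM − 5:30 = 9:45 AM UTC on Jan 21.
Add 3 hours 13 minutes leg 1 → 12:58 PM UTC.
Add 7 hours and 31 minutes layover in Halifax → 8:29 PM UTC.
Add 2 hours and 26 minutes leg 2 → 10:55 PM UTC.
Add 4 hours 50 minutes layover in Greywater → 3:45 AM UTC (Jan 22).
Add 4 hours and 55 minutes leg 3 → 8:40 AM UTC.
Add 1 hour 40 minutes layover in St. John's → 10:20 AM UTC.
Add 5 hours 56 minutes leg 4 → 4:16 PM UTC.
Sydney is UTC+11:00, so local arrival = 4:16 PM + 11:00 = 3:16 AM on Jan 23.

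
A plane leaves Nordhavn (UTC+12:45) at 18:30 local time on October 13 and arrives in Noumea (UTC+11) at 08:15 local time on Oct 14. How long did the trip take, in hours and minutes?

Departure in UTC: 18:30 − 12:45 = 05:45 on Oct 13.
Arrival in UTC: 08:15 − 11:00 = 21:15 on Oct 13.
Elapsed = 21:15 − 05:45 = 15 hours 30 minutes.

15 hours 30 minutes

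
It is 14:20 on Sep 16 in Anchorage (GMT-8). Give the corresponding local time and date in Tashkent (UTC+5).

03:20 on Sep 17

In UTC: 14:20 + 8:00 = 22:20 on Sep 16.
Tashkent is UTC+5:00: 22:20 + 5:00 = 03:20 on Sep 17.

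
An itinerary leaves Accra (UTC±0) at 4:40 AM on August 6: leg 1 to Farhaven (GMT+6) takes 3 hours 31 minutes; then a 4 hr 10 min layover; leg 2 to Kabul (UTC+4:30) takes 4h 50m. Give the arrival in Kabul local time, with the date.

9:41 PM on Aug 6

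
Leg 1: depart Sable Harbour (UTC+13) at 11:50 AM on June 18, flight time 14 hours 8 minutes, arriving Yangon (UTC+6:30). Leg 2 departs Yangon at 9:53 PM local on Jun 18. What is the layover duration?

Convert departure to UTC: 11:50 AM − 13:00 = 10:50 PM UTC on Jun 17.
Add 14 hours 8 minutes flight time → 12:58 PM UTC (Jun 18).
Yangon is UTC+6:30, so local arrival = 12:58 PM + 6:30 = 7:28 PM on Jun 18.
Layover = 9:53 PM − 7:28 PM = 2 hours 25 minutes.

2 hours 25 minutes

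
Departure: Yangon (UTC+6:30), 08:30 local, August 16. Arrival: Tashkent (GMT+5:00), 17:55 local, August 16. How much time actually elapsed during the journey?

Tashkent is 1:30 behind Yangon.
Clock-face elapsed time (ignoring zones) is 9 hours 25 minutes.
Actual elapsed = 9 hours 25 minutes + 1:30 = 10 hours 55 minutes.

10 hours 55 minutes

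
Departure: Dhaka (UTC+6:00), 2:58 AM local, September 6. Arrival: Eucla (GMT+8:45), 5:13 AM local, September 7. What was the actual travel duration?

23 hours 30 minutes

Departure in UTC: 2:58 AM − 6:00 = 8:58 PM on Sep 5.
Arrival in UTC: 5:13 AM − 8:45 = 8:28 PM on Sep 6.
Elapsed = 8:28 PM − 8:58 PM (+1 day) = 23 hours 30 minutes.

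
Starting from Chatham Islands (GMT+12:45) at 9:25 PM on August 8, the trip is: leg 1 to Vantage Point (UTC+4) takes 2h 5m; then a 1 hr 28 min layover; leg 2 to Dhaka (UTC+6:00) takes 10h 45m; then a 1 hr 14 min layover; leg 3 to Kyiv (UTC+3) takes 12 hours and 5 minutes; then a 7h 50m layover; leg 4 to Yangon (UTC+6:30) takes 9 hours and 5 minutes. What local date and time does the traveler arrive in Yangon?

11:42 AM on Aug 10

Convert departure to UTC: 9:25 PM − 12:45 = 8:40 AM UTC on Aug 8.
Add 2 hours and 5 minutes leg 1 → 10:45 AM UTC.
Add 1 hour and 28 minutes layover in Vantage Point → 12:13 PM UTC.
Add 10 hours and 45 minutes leg 2 → 10:58 PM UTC.
Add 1 hour and 14 minutes layover in Dhaka → 12:12 AM UTC (Aug 9).
Add 12 hours and 5 minutes leg 3 → 12:17 PM UTC.
Add 7 hours 50 minutes layover in Kyiv → 8:07 PM UTC.
Add 9 hours and 5 minutes leg 4 → 5:12 AM UTC (Aug 10).
Yangon is UTC+6:30, so local arrival = 5:12 AM + 6:30 = 11:42 AM on Aug 10.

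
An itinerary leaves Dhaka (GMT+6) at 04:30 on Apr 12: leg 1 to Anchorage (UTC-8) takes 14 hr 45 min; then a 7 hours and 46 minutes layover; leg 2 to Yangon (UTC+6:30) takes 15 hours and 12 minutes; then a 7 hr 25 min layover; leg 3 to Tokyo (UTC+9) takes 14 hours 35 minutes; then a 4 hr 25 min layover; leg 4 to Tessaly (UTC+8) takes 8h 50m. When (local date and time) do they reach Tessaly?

07:28 on April 15

Convert departure to UTC: 04:30 − 6:00 = 22:30 UTC on Apr 11.
Add 14 hours and 45 minutes leg 1 → 13:15 UTC (Apr 12).
Add 7 hours 46 minutes layover in Anchorage → 21:01 UTC.
Add 15 hours 12 minutes leg 2 → 12:13 UTC (Apr 13).
Add 7 hours and 25 minutes layover in Yangon → 19:38 UTC.
Add 14 hours and 35 minutes leg 3 → 10:13 UTC (Apr 14).
Add 4 hours 25 minutes layover in Tokyo → 14:38 UTC.
Add 8 hours 50 minutes leg 4 → 23:28 UTC.
Tessaly is UTC+8:00, so local arrival = 23:28 + 8:00 = 07:28 on Apr 15.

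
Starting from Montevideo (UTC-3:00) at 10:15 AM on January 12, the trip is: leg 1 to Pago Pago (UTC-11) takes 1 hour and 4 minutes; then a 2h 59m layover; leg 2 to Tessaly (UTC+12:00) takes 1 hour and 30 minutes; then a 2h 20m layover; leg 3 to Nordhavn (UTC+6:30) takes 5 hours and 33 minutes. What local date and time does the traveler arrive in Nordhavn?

Convert departure to UTC: 10:15 AM + 3:00 = 1:15 PM UTC on Jan 12.
Add 1 hour and 4 minutes leg 1 → 2:19 PM UTC.
Add 2 hours 59 minutes layover in Pago Pago → 5:18 PM UTC.
Add 1 hour 30 minutes leg 2 → 6:48 PM UTC.
Add 2 hours and 20 minutes layover in Tessaly → 9:08 PM UTC.
Add 5 hours 33 minutes leg 3 → 2:41 AM UTC (Jan 13).
Nordhavn is UTC+6:30, so local arrival = 2:41 AM + 6:30 = 9:11 AM on Jan 13.

9:11 AM on January 13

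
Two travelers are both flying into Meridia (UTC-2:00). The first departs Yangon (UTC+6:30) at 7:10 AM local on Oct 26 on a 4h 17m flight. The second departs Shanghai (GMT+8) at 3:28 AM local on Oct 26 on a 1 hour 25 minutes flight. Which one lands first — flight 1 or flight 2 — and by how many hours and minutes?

the second, by 8 hours 4 minutes

Flight 1 in UTC: 7:10 AM − 6:30 = 12:40 AM on Oct 26.
+4 hours 17 minutes → arrive 4:57 AM UTC on Oct 26.
Flight 2 in UTC: 3:28 AM − 8:00 = 7:28 PM on Oct 25.
+1 hour and 25 minutes → arrive 8:53 PM UTC on Oct 25.
Flight 2 lands earlier by 8 hours 4 minutes.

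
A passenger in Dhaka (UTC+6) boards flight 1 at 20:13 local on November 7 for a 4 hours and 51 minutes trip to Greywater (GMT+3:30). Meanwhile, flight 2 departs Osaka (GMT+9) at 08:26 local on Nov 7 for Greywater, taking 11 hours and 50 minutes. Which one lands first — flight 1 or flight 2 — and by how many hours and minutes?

Flight 1 in UTC: 20:13 − 6:00 = 14:13 on Nov 7.
+4 hours and 51 minutes → arrive 19:04 UTC on Nov 7.
Flight 2 in UTC: 08:26 − 9:00 = 23:26 on Nov 6.
+11 hours 50 minutes → arrive 11:16 UTC on Nov 7.
Flight 2 lands earlier by 7 hours 48 minutes.

the second, by 7 hours 48 minutes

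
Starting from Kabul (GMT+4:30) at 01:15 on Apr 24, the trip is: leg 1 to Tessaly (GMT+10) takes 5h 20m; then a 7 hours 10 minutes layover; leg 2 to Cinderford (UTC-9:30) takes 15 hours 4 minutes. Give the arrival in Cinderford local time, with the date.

14:49 on Apr 24

Convert departure to UTC: 01:15 − 4:30 = 20:45 UTC on Apr 23.
Add 5 hours 20 minutes leg 1 → 02:05 UTC (Apr 24).
Add 7 hours and 10 minutes layover in Tessaly → 09:15 UTC.
Add 15 hours and 4 minutes leg 2 → 00:19 UTC (Apr 25).
Cinderford is UTC−9:30, so local arrival = 00:19 − 9:30 = 14:49 on Apr 24.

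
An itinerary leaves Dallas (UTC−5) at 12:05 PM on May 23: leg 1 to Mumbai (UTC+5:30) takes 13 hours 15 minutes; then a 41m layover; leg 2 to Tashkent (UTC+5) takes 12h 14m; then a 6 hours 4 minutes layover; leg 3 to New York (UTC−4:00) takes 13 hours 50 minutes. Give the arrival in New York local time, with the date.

11:09 AM on May 25

Convert departure to UTC: 12:05 PM + 5:00 = 5:05 PM UTC on May 23.
Add 13 hours 15 minutes leg 1 → 6:20 AM UTC (May 24).
Add 41 minutes layover in Mumbai → 7:01 AM UTC.
Add 12 hours 14 minutes leg 2 → 7:15 PM UTC.
Add 6 hours 4 minutes layover in Tashkent → 1:19 AM UTC (May 25).
Add 13 hours and 50 minutes leg 3 → 3:09 PM UTC.
New York is UTC−4:00, so local arrival = 3:09 PM − 4:00 = 11:09 AM on May 25.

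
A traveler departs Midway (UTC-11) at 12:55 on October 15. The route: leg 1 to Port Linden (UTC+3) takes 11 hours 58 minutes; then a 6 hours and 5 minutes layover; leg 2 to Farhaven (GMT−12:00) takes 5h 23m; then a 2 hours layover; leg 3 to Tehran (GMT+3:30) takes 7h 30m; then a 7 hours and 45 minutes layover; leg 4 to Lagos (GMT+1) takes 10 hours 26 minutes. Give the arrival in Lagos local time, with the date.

04:02 on October 18

Convert departure to UTC: 12:55 + 11:00 = 23:55 UTC on Oct 15.
Add 11 hours and 58 minutes leg 1 → 11:53 UTC (Oct 16).
Add 6 hours 5 minutes layover in Port Linden → 17:58 UTC.
Add 5 hours and 23 minutes leg 2 → 23:21 UTC.
Add 2 hours layover in Farhaven → 01:21 UTC (Oct 17).
Add 7 hours and 30 minutes leg 3 → 08:51 UTC.
Add 7 hours and 45 minutes layover in Tehran → 16:36 UTC.
Add 10 hours 26 minutes leg 4 → 03:02 UTC (Oct 18).
Lagos is UTC+1:00, so local arrival = 03:02 + 1:00 = 04:02 on Oct 18.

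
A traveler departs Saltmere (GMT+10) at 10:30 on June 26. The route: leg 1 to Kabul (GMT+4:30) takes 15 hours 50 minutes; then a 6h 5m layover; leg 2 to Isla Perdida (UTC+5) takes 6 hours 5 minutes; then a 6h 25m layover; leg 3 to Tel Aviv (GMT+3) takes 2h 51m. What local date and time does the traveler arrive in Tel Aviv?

Convert departure to UTC: 10:30 − 10:00 = 00:30 UTC on Jun 26.
Add 15 hours and 50 minutes leg 1 → 16:20 UTC.
Add 6 hours and 5 minutes layover in Kabul → 22:25 UTC.
Add 6 hours 5 minutes leg 2 → 04:30 UTC (Jun 27).
Add 6 hours 25 minutes layover in Isla Perdida → 10:55 UTC.
Add 2 hours and 51 minutes leg 3 → 13:46 UTC.
Tel Aviv is UTC+3:00, so local arrival = 13:46 + 3:00 = 16:46 on Jun 27.

16:46 on June 27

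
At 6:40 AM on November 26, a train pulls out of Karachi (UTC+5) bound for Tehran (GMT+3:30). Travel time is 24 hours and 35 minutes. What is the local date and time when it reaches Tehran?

5:45 AM on November 27

Convert departure to UTC: 6:40 AM − 5:00 = 1:40 AM UTC on Nov 26.
Add 24 hours 35 minutes travel time → 2:15 AM UTC (Nov 27).
Tehran is UTC+3:30, so local arrival = 2:15 AM + 3:30 = 5:45 AM on Nov 27.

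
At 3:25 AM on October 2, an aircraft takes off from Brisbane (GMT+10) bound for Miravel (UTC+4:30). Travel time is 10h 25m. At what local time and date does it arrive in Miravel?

Convert departure to UTC: 3:25 AM − 10:00 = 5:25 PM UTC on Oct 1.
Add 10 hours 25 minutes travel time → 3:50 AM UTC (Oct 2).
Miravel is UTC+4:30, so local arrival = 3:50 AM + 4:30 = 8:20 AM on Oct 2.

8:20 AM on October 2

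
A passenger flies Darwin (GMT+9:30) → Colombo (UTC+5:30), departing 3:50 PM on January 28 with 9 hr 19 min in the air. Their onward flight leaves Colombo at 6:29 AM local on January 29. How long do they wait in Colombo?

Convert departure to UTC: 3:50 PM − 9:30 = 6:20 AM UTC on Jan 28.
Add 9 hours 19 minutes flight time → 3:39 PM UTC.
Colombo is UTC+5:30, so local arrival = 3:39 PM + 5:30 = 9:09 PM on Jan 28.
Layover = 6:29 AM − 9:09 PM (+1 day) = 9 hours 20 minutes.

9 hours 20 minutes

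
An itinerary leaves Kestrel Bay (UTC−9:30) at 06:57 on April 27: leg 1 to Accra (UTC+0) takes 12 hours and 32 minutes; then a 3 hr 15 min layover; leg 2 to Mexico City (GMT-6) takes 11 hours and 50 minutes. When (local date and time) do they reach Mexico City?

14:04 on April 28

Convert departure to UTC: 06:57 + 9:30 = 16:27 UTC on Apr 27.
Add 12 hours 32 minutes leg 1 → 04:59 UTC (Apr 28).
Add 3 hours 15 minutes layover in Accra → 08:14 UTC.
Add 11 hours and 50 minutes leg 2 → 20:04 UTC.
Mexico City is UTC−6:00, so local arrival = 20:04 − 6:00 = 14:04 on Apr 28.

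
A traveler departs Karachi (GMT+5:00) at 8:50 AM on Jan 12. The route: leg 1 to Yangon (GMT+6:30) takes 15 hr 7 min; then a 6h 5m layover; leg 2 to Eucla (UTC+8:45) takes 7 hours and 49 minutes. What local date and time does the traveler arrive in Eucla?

Convert departure to UTC: 8:50 AM − 5:00 = 3:50 AM UTC on Jan 12.
Add 15 hours 7 minutes leg 1 → 6:57 PM UTC.
Add 6 hours 5 minutes layover in Yangon → 1:02 AM UTC (Jan 13).
Add 7 hours and 49 minutes leg 2 → 8:51 AM UTC.
Eucla is UTC+8:45, so local arrival = 8:51 AM + 8:45 = 5:36 PM on Jan 13.

5:36 PM on Jan 13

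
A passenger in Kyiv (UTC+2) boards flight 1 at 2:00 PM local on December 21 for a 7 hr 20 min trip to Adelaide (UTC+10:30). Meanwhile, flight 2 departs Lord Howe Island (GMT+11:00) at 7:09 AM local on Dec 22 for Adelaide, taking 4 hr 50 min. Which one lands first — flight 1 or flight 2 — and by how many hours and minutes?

the first, by 5 hours 39 minutes

Flight 1 in UTC: 2:00 PM − 2:00 = 12:00 PM on Dec 21.
+7 hours and 20 minutes → arrive 7:20 PM UTC on Dec 21.
Flight 2 in UTC: 7:09 AM − 11:00 = 8:09 PM on Dec 21.
+4 hours and 50 minutes → arrive 12:59 AM UTC on Dec 22.
Flight 1 lands earlier by 5 hours 39 minutes.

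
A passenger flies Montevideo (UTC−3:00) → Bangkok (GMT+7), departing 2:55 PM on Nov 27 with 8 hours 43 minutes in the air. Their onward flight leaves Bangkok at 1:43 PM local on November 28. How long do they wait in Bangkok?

Convert departure to UTC: 2:55 PM + 3:00 = 5:55 PM UTC on Nov 27.
Add 8 hours 43 minutes flight time → 2:38 AM UTC (Nov 28).
Bangkok is UTC+7:00, so local arrival = 2:38 AM + 7:00 = 9:38 AM on Nov 28.
Layover = 1:43 PM − 9:38 AM = 4 hours 5 minutes.

4 hours 5 minutes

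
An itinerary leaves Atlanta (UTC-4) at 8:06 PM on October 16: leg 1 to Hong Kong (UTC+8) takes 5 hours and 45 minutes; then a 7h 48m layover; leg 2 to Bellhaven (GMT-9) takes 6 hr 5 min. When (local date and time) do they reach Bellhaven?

10:44 AM on October 17

Convert departure to UTC: 8:06 PM + 4:00 = 12:06 AM UTC on Oct 17.
Add 5 hours and 45 minutes leg 1 → 5:51 AM UTC.
Add 7 hours and 48 minutes layover in Hong Kong → 1:39 PM UTC.
Add 6 hours 5 minutes leg 2 → 7:44 PM UTC.
Bellhaven is UTC−9:00, so local arrival = 7:44 PM − 9:00 = 10:44 AM on Oct 17.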